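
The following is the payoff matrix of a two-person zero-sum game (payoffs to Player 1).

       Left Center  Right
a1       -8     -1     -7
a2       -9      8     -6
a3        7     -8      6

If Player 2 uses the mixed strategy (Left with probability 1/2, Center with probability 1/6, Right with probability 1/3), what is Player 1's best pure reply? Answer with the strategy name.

a3

Expected payoff of a1: (1/2)·(-8) + (1/6)·(-1) + (1/3)·(-7) = -13/2.
Expected payoff of a2: (1/2)·(-9) + (1/6)·8 + (1/3)·(-6) = -31/6.
Expected payoff of a3: (1/2)·7 + (1/6)·(-8) + (1/3)·6 = 25/6.
The largest is 25/6, so Player 1's best response is a3.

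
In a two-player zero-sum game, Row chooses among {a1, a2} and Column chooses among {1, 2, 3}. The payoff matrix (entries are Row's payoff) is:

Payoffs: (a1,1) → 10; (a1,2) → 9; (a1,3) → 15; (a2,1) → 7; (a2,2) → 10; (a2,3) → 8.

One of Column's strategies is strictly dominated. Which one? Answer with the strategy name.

1 holds Row's payoff strictly below 3 in every row: 10 < 15, 7 < 8.
So 3 is strictly dominated for Column.

3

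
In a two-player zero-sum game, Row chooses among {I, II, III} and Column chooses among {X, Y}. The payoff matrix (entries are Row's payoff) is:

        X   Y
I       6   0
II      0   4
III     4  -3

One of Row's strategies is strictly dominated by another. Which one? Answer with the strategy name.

I gives a strictly higher payoff than III against every column: 6 > 4, 0 > -3.
So III is strictly dominated and Row never plays it.

III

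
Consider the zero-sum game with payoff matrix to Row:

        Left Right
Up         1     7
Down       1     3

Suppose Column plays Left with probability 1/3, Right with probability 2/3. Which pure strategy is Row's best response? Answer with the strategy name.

Expected payoff of Up: (1/3)·1 + (2/3)·7 = 5.
Expected payoff of Down: (1/3)·1 + (2/3)·3 = 7/3.
The largest is 5, so Row's best response is Up.

Up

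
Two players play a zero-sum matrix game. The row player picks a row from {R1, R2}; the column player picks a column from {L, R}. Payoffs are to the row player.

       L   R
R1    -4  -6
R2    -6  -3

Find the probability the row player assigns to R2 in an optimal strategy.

Row minima: R1 → -6, R2 → -6; maximin = -6.
Column maxima: L → -4, R → -3; minimax = -4.
-6 ≠ -4, so there is no saddle point; optimal play is mixed.
Let the row player play R1 with probability p. Expected payoff against L: (-4)p + (-6)(1−p) = 2p − 6; against R: (-6)p + (-3)(1−p) = −3p − 3.
Setting these equal: 2p − 6 = −3p − 3 ⇒ 5p = 3 ⇒ p = 3/5, and the value is (2)·(3/5) − 6 = -24/5.
For the column player: with q = P(L), equating R1's and R2's payoffs gives 2q − 6 = −3q − 3 ⇒ q = 3/5.

2/5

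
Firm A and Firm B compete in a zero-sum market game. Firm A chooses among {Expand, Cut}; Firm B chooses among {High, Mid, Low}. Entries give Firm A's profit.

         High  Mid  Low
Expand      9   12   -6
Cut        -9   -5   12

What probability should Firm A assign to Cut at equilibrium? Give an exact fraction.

5/12

Row minima: Expand → -6, Cut → -9; maximin = -6.
Column maxima: High → 9, Mid → 12, Low → 12; minimax = 9.
-6 ≠ 9, so there is no saddle point; optimal play is mixed.
Mid is strictly dominated by High (it gives Firm A strictly more in every row), so Firm B never plays it.
On the remaining 2×2 (Expand, Cut vs High, Low):
Let Firm A play Expand with probability p. Expected payoff against High: 9p + (-9)(1−p) = 18p − 9; against Low: (-6)p + 12(1−p) = −18p + 12.
Setting these equal: 18p − 9 = −18p + 12 ⇒ 36p = 21 ⇒ p = 7/12, and the value is (18)·(7/12) − 9 = 3/2.
For Firm B: with q = P(High), equating Expand's and Cut's payoffs gives 15q − 6 = −21q + 12 ⇒ q = 1/2.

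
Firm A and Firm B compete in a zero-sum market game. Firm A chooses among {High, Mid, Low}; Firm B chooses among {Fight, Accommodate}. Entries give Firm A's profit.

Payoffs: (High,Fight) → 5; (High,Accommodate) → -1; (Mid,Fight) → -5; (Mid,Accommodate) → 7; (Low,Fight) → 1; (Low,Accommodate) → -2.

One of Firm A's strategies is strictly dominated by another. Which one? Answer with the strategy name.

High gives a strictly higher payoff than Low against every column: 5 > 1, -1 > -2.
So Low is strictly dominated and Firm A never plays it.

Low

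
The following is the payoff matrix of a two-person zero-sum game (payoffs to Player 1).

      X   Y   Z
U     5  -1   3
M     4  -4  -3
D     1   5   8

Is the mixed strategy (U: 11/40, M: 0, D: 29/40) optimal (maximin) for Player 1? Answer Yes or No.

No

Against X this mix gives (11/40)·5 + (29/40)·1 = 21/10.
Against Y this mix gives (11/40)·(-1) + (29/40)·5 = 67/20.
Against Z this mix gives (11/40)·3 + (29/40)·8 = 53/8.
Player 2 will play X, holding Player 1 to 21/10. Shifting weight toward the row that does better against X would raise this floor (the equalizing mix achieves 13/5 against both X and Y), so the proposed strategy is not optimal.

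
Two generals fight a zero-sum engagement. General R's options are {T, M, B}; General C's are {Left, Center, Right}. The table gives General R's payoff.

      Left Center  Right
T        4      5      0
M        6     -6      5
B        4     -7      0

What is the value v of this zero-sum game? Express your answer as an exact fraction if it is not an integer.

25/16

Row minima: T → 0, M → -6, B → -7; maximin = 0.
Column maxima: Left → 6, Center → 5, Right → 5; minimax = 5.
0 ≠ 5, so there is no saddle point; optimal play is mixed.
B is strictly dominated by M, so General R never plays it.
Left is strictly dominated by Right (it gives General R strictly more in every row), so General C never plays it.
On the remaining 2×2 (T, M vs Center, Right):
Let General R play T with probability p. Expected payoff against Center: 5p + (-6)(1−p) = 11p − 6; against Right: 0p + 5(1−p) = −5p + 5.
Setting these equal: 11p − 6 = −5p + 5 ⇒ 16p = 11 ⇒ p = 11/16, and the value is (11)·(11/16) − 6 = 25/16.
For General C: with q = P(Center), equating T's and M's payoffs gives 5q = −11q + 5 ⇒ q = 5/16.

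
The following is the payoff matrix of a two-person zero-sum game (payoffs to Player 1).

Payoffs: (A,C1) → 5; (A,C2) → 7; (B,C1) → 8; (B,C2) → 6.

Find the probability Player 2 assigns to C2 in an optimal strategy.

Row minima: A → 5, B → 6; maximin = 6.
Column maxima: C1 → 8, C2 → 7; minimax = 7.
6 ≠ 7, so there is no saddle point; optimal play is mixed.
Let Player 1 play A with probability p. Expected payoff against C1: 5p + 8(1−p) = −3p + 8; against C2: 7p + 6(1−p) = p + 6.
Setting these equal: −3p + 8 = p + 6 ⇒ −4p = -2 ⇒ p = 1/2, and the value is (-3)·(1/2) + 8 = 13/2.
For Player 2: with q = P(C1), equating A's and B's payoffs gives −2q + 7 = 2q + 6 ⇒ q = 1/4.

3/4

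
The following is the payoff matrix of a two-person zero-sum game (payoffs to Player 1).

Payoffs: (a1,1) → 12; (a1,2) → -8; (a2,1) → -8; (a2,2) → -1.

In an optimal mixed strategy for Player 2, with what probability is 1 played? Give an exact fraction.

Row minima: a1 → -8, a2 → -8; maximin = -8.
Column maxima: 1 → 12, 2 → -1; minimax = -1.
-8 ≠ -1, so there is no saddle point; optimal play is mixed.
Let Player 1 play a1 with probability p. Expected payoff against 1: 12p + (-8)(1−p) = 20p − 8; against 2: (-8)p + (-1)(1−p) = −7p − 1.
Setting these equal: 20p − 8 = −7p − 1 ⇒ 27p = 7 ⇒ p = 7/27, and the value is (20)·(7/27) − 8 = -76/27.
For Player 2: with q = P(1), equating a1's and a2's payoffs gives 20q − 8 = −7q − 1 ⇒ q = 7/27.

7/27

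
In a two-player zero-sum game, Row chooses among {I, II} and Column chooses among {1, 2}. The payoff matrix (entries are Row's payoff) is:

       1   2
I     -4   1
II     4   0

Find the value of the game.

4/9

Row minima: I → -4, II → 0; maximin = 0.
Column maxima: 1 → 4, 2 → 1; minimax = 1.
0 ≠ 1, so there is no saddle point; optimal play is mixed.
Let Row play I with probability p. Expected payoff against 1: (-4)p + 4(1−p) = −8p + 4; against 2: 1p + 0(1−p) = p.
Setting these equal: −8p + 4 = p ⇒ −9p = -4 ⇒ p = 4/9, and the value is (-8)·(4/9) + 4 = 4/9.
For Column: with q = P(1), equating I's and II's payoffs gives −5q + 1 = 4q ⇒ q = 1/9.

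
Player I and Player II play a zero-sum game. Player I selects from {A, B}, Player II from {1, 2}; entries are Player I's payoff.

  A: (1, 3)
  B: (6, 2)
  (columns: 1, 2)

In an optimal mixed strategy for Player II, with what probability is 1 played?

Row minima: A → 1, B → 2; maximin = 2.
Column maxima: 1 → 6, 2 → 3; minimax = 3.
2 ≠ 3, so there is no saddle point; optimal play is mixed.
Let Player I play A with probability p. Expected payoff against 1: 1p + 6(1−p) = −5p + 6; against 2: 3p + 2(1−p) = p + 2.
Setting these equal: −5p + 6 = p + 2 ⇒ −6p = -4 ⇒ p = 2/3, and the value is (-5)·(2/3) + 6 = 8/3.
For Player II: with q = P(1), equating A's and B's payoffs gives −2q + 3 = 4q + 2 ⇒ q = 1/6.

1/6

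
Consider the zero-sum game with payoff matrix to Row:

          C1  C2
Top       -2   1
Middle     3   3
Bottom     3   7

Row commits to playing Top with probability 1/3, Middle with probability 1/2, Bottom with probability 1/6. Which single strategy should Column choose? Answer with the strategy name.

If Column plays C1, Row's expected payoff is (1/3)·(-2) + (1/2)·3 + (1/6)·3 = 4/3.
If Column plays C2, Row's expected payoff is (1/3)·1 + (1/2)·3 + (1/6)·7 = 3.
Column minimizes Row's payoff; the smallest is 4/3, so the best response is C1.

C1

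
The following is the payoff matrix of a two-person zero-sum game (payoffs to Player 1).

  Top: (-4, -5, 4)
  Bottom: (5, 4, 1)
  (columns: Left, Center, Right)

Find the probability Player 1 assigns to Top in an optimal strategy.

1/4

Row minima: Top → -5, Bottom → 1; maximin = 1.
Column maxima: Left → 5, Center → 4, Right → 4; minimax = 4.
1 ≠ 4, so there is no saddle point; optimal play is mixed.
Left is strictly dominated by Center (it gives Player 1 strictly more in every row), so Player 2 never plays it.
On the remaining 2×2 (Top, Bottom vs Center, Right):
Let Player 1 play Top with probability p. Expected payoff against Center: (-5)p + 4(1−p) = −9p + 4; against Right: 4p + 1(1−p) = 3p + 1.
Setting these equal: −9p + 4 = 3p + 1 ⇒ −12p = -3 ⇒ p = 1/4, and the value is (-9)·(1/4) + 4 = 7/4.
For Player 2: with q = P(Center), equating Top's and Bottom's payoffs gives −9q + 4 = 3q + 1 ⇒ q = 1/4.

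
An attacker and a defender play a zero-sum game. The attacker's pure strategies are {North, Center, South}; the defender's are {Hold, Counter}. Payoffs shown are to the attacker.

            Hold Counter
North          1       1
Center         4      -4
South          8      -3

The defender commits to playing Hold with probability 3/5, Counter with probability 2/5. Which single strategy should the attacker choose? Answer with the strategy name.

South

Expected payoff of North: (3/5)·1 + (2/5)·1 = 1.
Expected payoff of Center: (3/5)·4 + (2/5)·(-4) = 4/5.
Expected payoff of South: (3/5)·8 + (2/5)·(-3) = 18/5.
The largest is 18/5, so the attacker's best response is South.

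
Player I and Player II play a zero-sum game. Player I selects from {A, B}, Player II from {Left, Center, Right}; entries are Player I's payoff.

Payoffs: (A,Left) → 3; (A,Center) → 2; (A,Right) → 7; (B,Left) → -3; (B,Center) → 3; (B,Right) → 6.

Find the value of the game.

Row minima: A → 2, B → -3; maximin = 2.
Column maxima: Left → 3, Center → 3, Right → 7; minimax = 3.
2 ≠ 3, so there is no saddle point; optimal play is mixed.
Right is strictly dominated by Left (it gives Player I strictly more in every row), so Player II never plays it.
On the remaining 2×2 (A, B vs Left, Center):
Let Player I play A with probability p. Expected payoff against Left: 3p + (-3)(1−p) = 6p − 3; against Center: 2p + 3(1−p) = −p + 3.
Setting these equal: 6p − 3 = −p + 3 ⇒ 7p = 6 ⇒ p = 6/7, and the value is (6)·(6/7) − 3 = 15/7.
For Player II: with q = P(Left), equating A's and B's payoffs gives q + 2 = −6q + 3 ⇒ q = 1/7.

15/7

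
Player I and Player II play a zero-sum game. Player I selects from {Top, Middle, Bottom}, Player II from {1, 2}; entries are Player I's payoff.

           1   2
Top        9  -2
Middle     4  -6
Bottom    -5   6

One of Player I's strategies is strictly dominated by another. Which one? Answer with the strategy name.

Middle

Top gives a strictly higher payoff than Middle against every column: 9 > 4, -2 > -6.
So Middle is strictly dominated and Player I never plays it.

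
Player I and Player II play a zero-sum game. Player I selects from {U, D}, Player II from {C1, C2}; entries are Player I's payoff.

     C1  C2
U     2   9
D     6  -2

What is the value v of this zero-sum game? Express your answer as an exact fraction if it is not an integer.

58/15

Row minima: U → 2, D → -2; maximin = 2.
Column maxima: C1 → 6, C2 → 9; minimax = 6.
2 ≠ 6, so there is no saddle point; optimal play is mixed.
Let Player I play U with probability p. Expected payoff against C1: 2p + 6(1−p) = −4p + 6; against C2: 9p + (-2)(1−p) = 11p − 2.
Setting these equal: −4p + 6 = 11p − 2 ⇒ −15p = -8 ⇒ p = 8/15, and the value is (-4)·(8/15) + 6 = 58/15.
For Player II: with q = P(C1), equating U's and D's payoffs gives −7q + 9 = 8q − 2 ⇒ q = 11/15.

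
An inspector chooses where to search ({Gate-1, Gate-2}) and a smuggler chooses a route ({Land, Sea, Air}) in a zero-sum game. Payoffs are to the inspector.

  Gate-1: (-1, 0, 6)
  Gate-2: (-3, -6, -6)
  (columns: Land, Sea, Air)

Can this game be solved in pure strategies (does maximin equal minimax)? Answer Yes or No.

Yes

Row minima: Gate-1 → -1, Gate-2 → -6; maximin = -1.
Column maxima: Land → -1, Sea → 0, Air → 6; minimax = -1.
maximin = minimax = -1, so a saddle point exists.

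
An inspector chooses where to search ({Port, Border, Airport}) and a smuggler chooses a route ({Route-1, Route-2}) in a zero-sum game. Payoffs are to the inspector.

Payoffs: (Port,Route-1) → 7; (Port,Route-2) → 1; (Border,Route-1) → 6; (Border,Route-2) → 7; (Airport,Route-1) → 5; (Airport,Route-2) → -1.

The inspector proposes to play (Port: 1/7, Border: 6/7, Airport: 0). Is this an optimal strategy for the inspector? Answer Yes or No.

Against Route-1 this mix gives (1/7)·7 + (6/7)·6 = 43/7.
Against Route-2 this mix gives (1/7)·1 + (6/7)·7 = 43/7.
All of the smuggler's active replies (Route-1, Route-2) yield 43/7, and no column does worse for the inspector. The mix makes the smuggler indifferent and guarantees 43/7, so it is optimal.

Yes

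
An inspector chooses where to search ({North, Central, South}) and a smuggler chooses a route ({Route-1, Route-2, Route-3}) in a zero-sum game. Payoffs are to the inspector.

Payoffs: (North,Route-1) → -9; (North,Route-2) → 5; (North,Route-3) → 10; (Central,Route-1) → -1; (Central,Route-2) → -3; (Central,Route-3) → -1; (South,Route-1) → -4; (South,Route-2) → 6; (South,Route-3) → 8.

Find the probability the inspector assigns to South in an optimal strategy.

Row minima: North → -9, Central → -3, South → -4; maximin = -3.
Column maxima: Route-1 → -1, Route-2 → 6, Route-3 → 10; minimax = -1.
-3 ≠ -1, so there is no saddle point; optimal play is mixed.
Route-3 is strictly dominated by Route-2 (it gives the inspector strictly more in every row), so the smuggler never plays it.
With Route-3 eliminated, North is strictly dominated by South (South gives the inspector strictly more in every remaining column), so the inspector never plays it.
On the remaining 2×2 (Central, South vs Route-1, Route-2):
Let the inspector play Central with probability p. Expected payoff against Route-1: (-1)p + (-4)(1−p) = 3p − 4; against Route-2: (-3)p + 6(1−p) = −9p + 6.
Setting these equal: 3p − 4 = −9p + 6 ⇒ 12p = 10 ⇒ p = 5/6, and the value is (3)·(5/6) − 4 = -3/2.
For the smuggler: with q = P(Route-1), equating Central's and South's payoffs gives 2q − 3 = −10q + 6 ⇒ q = 3/4.

1/6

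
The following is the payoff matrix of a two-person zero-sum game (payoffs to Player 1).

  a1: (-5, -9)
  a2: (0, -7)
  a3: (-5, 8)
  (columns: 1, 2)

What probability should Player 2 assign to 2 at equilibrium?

1/4

Row minima: a1 → -9, a2 → -7, a3 → -5; maximin = -5.
Column maxima: 1 → 0, 2 → 8; minimax = 0.
-5 ≠ 0, so there is no saddle point; optimal play is mixed.
a1 is strictly dominated by a2, so Player 1 never plays it.
On the remaining 2×2 (a2, a3 vs 1, 2):
Let Player 1 play a2 with probability p. Expected payoff against 1: 0p + (-5)(1−p) = 5p − 5; against 2: (-7)p + 8(1−p) = −15p + 8.
Setting these equal: 5p − 5 = −15p + 8 ⇒ 20p = 13 ⇒ p = 13/20, and the value is (5)·(13/20) − 5 = -7/4.
For Player 2: with q = P(1), equating a2's and a3's payoffs gives 7q − 7 = −13q + 8 ⇒ q = 3/4.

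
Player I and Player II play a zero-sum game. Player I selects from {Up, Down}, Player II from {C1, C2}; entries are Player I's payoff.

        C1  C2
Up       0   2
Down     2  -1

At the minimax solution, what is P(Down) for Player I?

2/5

Row minima: Up → 0, Down → -1; maximin = 0.
Column maxima: C1 → 2, C2 → 2; minimax = 2.
0 ≠ 2, so there is no saddle point; optimal play is mixed.
Let Player I play Up with probability p. Expected payoff against C1: 0p + 2(1−p) = −2p + 2; against C2: 2p + (-1)(1−p) = 3p − 1.
Setting these equal: −2p + 2 = 3p − 1 ⇒ −5p = -3 ⇒ p = 3/5, and the value is (-2)·(3/5) + 2 = 4/5.
For Player II: with q = P(C1), equating Up's and Down's payoffs gives −2q + 2 = 3q − 1 ⇒ q = 3/5.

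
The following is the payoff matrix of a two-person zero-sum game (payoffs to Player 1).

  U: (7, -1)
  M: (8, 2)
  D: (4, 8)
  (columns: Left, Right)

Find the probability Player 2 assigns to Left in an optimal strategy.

Row minima: U → -1, M → 2, D → 4; maximin = 4.
Column maxima: Left → 8, Right → 8; minimax = 8.
4 ≠ 8, so there is no saddle point; optimal play is mixed.
U is strictly dominated by M, so Player 1 never plays it.
On the remaining 2×2 (M, D vs Left, Right):
Let Player 1 play M with probability p. Expected payoff against Left: 8p + 4(1−p) = 4p + 4; against Right: 2p + 8(1−p) = −6p + 8.
Setting these equal: 4p + 4 = −6p + 8 ⇒ 10p = 4 ⇒ p = 2/5, and the value is (4)·(2/5) + 4 = 28/5.
For Player 2: with q = P(Left), equating M's and D's payoffs gives 6q + 2 = −4q + 8 ⇒ q = 3/5.

3/5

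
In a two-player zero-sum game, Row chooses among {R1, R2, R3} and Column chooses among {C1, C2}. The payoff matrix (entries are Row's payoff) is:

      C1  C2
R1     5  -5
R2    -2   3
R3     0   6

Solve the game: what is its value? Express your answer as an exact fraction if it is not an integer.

Row minima: R1 → -5, R2 → -2, R3 → 0; maximin = 0.
Column maxima: C1 → 5, C2 → 6; minimax = 5.
0 ≠ 5, so there is no saddle point; optimal play is mixed.
R2 is strictly dominated by R3, so Row never plays it.
On the remaining 2×2 (R1, R3 vs C1, C2):
Let Row play R1 with probability p. Expected payoff against C1: 5p + 0(1−p) = 5p; against C2: (-5)p + 6(1−p) = −11p + 6.
Setting these equal: 5p = −11p + 6 ⇒ 16p = 6 ⇒ p = 3/8, and the value is (5)·(3/8) = 15/8.
For Column: with q = P(C1), equating R1's and R3's payoffs gives 10q − 5 = −6q + 6 ⇒ q = 11/16.

15/8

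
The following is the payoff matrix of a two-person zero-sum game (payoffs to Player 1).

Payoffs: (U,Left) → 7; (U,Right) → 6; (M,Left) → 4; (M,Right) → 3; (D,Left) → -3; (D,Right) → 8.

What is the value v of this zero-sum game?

37/6

Row minima: U → 6, M → 3, D → -3; maximin = 6.
Column maxima: Left → 7, Right → 8; minimax = 7.
6 ≠ 7, so there is no saddle point; optimal play is mixed.
M is strictly dominated by U, so Player 1 never plays it.
On the remaining 2×2 (U, D vs Left, Right):
Let Player 1 play U with probability p. Expected payoff against Left: 7p + (-3)(1−p) = 10p − 3; against Right: 6p + 8(1−p) = −2p + 8.
Setting these equal: 10p − 3 = −2p + 8 ⇒ 12p = 11 ⇒ p = 11/12, and the value is (10)·(11/12) − 3 = 37/6.
For Player 2: with q = P(Left), equating U's and D's payoffs gives q + 6 = −11q + 8 ⇒ q = 1/6.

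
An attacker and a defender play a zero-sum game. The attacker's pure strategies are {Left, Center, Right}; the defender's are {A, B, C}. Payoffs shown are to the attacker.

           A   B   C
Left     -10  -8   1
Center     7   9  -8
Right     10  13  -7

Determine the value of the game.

Row minima: Left → -10, Center → -8, Right → -7; maximin = -7.
Column maxima: A → 10, B → 13, C → 1; minimax = 1.
-7 ≠ 1, so there is no saddle point; optimal play is mixed.
Center is strictly dominated by Right, so the attacker never plays it.
B is strictly dominated by A (it gives the attacker strictly more in every row), so the defender never plays it.
On the remaining 2×2 (Left, Right vs A, C):
Let the attacker play Left with probability p. Expected payoff against A: (-10)p + 10(1−p) = −20p + 10; against C: 1p + (-7)(1−p) = 8p − 7.
Setting these equal: −20p + 10 = 8p − 7 ⇒ −28p = -17 ⇒ p = 17/28, and the value is (-20)·(17/28) + 10 = -15/7.
For the defender: with q = P(A), equating Left's and Right's payoffs gives −11q + 1 = 17q − 7 ⇒ q = 2/7.

-15/7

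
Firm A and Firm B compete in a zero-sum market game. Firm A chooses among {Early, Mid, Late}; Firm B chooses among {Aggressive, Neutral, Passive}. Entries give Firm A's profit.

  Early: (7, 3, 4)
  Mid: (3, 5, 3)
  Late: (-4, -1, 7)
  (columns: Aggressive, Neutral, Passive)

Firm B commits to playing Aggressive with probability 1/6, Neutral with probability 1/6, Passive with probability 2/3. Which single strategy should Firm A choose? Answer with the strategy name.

Expected payoff of Early: (1/6)·7 + (1/6)·3 + (2/3)·4 = 13/3.
Expected payoff of Mid: (1/6)·3 + (1/6)·5 + (2/3)·3 = 10/3.
Expected payoff of Late: (1/6)·(-4) + (1/6)·(-1) + (2/3)·7 = 23/6.
The largest is 13/3, so Firm A's best response is Early.

Early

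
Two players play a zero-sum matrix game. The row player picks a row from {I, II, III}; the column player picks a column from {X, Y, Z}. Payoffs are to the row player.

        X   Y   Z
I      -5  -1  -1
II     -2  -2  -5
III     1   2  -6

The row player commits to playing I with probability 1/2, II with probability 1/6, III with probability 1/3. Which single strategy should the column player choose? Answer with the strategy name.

If the column player plays X, the row player's expected payoff is (1/2)·(-5) + (1/6)·(-2) + (1/3)·1 = -5/2.
If the column player plays Y, the row player's expected payoff is (1/2)·(-1) + (1/6)·(-2) + (1/3)·2 = -1/6.
If the column player plays Z, the row player's expected payoff is (1/2)·(-1) + (1/6)·(-5) + (1/3)·(-6) = -10/3.
The column player minimizes the row player's payoff; the smallest is -10/3, so the best response is Z.

Z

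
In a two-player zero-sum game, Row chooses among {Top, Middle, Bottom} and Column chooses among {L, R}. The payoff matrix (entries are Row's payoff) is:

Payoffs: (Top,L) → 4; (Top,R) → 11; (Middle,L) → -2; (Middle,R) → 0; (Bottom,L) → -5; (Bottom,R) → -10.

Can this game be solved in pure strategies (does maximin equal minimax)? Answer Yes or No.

Yes

Row minima: Top → 4, Middle → -2, Bottom → -10; maximin = 4.
Column maxima: L → 4, R → 11; minimax = 4.
maximin = minimax = 4, so a saddle point exists.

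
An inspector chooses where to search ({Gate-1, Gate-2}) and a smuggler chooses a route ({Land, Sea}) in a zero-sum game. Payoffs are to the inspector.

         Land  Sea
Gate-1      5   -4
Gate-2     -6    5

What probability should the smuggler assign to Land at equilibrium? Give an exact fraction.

9/20

Row minima: Gate-1 → -4, Gate-2 → -6; maximin = -4.
Column maxima: Land → 5, Sea → 5; minimax = 5.
-4 ≠ 5, so there is no saddle point; optimal play is mixed.
Let the inspector play Gate-1 with probability p. Expected payoff against Land: 5p + (-6)(1−p) = 11p − 6; against Sea: (-4)p + 5(1−p) = −9p + 5.
Setting these equal: 11p − 6 = −9p + 5 ⇒ 20p = 11 ⇒ p = 11/20, and the value is (11)·(11/20) − 6 = 1/20.
For the smuggler: with q = P(Land), equating Gate-1's and Gate-2's payoffs gives 9q − 4 = −11q + 5 ⇒ q = 9/20.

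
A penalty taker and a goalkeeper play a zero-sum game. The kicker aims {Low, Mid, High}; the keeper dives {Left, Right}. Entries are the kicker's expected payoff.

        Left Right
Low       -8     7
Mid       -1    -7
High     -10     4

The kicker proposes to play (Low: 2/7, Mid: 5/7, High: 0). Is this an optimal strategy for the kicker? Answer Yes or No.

Yes

Against Left this mix gives (2/7)·(-8) + (5/7)·(-1) = -3.
Against Right this mix gives (2/7)·7 + (5/7)·(-7) = -3.
All of the keeper's active replies (Left, Right) yield -3, and no column does worse for the kicker. The mix makes the keeper indifferent and guarantees -3, so it is optimal.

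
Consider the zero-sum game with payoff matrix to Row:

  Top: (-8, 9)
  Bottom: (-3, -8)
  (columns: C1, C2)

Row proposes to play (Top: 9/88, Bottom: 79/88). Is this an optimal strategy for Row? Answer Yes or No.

No

Against C1 this mix gives (9/88)·(-8) + (79/88)·(-3) = -309/88.
Against C2 this mix gives (9/88)·9 + (79/88)·(-8) = -551/88.
Column will play C2, holding Row to -551/88. Shifting weight toward the row that does better against C2 would raise this floor (the equalizing mix achieves -91/22 against both C2 and C1), so the proposed strategy is not optimal.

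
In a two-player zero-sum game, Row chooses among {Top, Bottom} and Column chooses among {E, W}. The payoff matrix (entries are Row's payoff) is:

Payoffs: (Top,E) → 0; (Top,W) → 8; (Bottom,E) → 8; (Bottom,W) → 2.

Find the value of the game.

Row minima: Top → 0, Bottom → 2; maximin = 2.
Column maxima: E → 8, W → 8; minimax = 8.
2 ≠ 8, so there is no saddle point; optimal play is mixed.
Let Row play Top with probability p. Expected payoff against E: 0p + 8(1−p) = −8p + 8; against W: 8p + 2(1−p) = 6p + 2.
Setting these equal: −8p + 8 = 6p + 2 ⇒ −14p = -6 ⇒ p = 3/7, and the value is (-8)·(3/7) + 8 = 32/7.
For Column: with q = P(E), equating Top's and Bottom's payoffs gives −8q + 8 = 6q + 2 ⇒ q = 3/7.

32/7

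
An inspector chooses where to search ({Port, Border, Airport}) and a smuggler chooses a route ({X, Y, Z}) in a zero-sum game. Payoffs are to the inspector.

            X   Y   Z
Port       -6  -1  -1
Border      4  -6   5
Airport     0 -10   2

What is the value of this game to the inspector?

-8/3

Row minima: Port → -6, Border → -6, Airport → -10; maximin = -6.
Column maxima: X → 4, Y → -1, Z → 5; minimax = -1.
-6 ≠ -1, so there is no saddle point; optimal play is mixed.
Airport is strictly dominated by Border, so the inspector never plays it.
Z is strictly dominated by X (it gives the inspector strictly more in every row), so the smuggler never plays it.
On the remaining 2×2 (Port, Border vs X, Y):
Let the inspector play Port with probability p. Expected payoff against X: (-6)p + 4(1−p) = −10p + 4; against Y: (-1)p + (-6)(1−p) = 5p − 6.
Setting these equal: −10p + 4 = 5p − 6 ⇒ −15p = -10 ⇒ p = 2/3, and the value is (-10)·(2/3) + 4 = -8/3.
For the smuggler: with q = P(X), equating Port's and Border's payoffs gives −5q − 1 = 10q − 6 ⇒ q = 1/3.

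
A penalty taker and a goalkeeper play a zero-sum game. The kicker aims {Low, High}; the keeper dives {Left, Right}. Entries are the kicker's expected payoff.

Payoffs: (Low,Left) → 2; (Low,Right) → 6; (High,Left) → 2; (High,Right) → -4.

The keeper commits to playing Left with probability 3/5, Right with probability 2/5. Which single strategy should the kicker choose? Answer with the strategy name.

Low

Expected payoff of Low: (3/5)·2 + (2/5)·6 = 18/5.
Expected payoff of High: (3/5)·2 + (2/5)·(-4) = -2/5.
The largest is 18/5, so the kicker's best response is Low.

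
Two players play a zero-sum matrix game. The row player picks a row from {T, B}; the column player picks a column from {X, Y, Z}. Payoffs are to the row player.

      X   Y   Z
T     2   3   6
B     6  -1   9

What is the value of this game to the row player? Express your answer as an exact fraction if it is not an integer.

5/2

Row minima: T → 2, B → -1; maximin = 2.
Column maxima: X → 6, Y → 3, Z → 9; minimax = 3.
2 ≠ 3, so there is no saddle point; optimal play is mixed.
Z is strictly dominated by X (it gives the row player strictly more in every row), so the column player never plays it.
On the remaining 2×2 (T, B vs X, Y):
Let the row player play T with probability p. Expected payoff against X: 2p + 6(1−p) = −4p + 6; against Y: 3p + (-1)(1−p) = 4p − 1.
Setting these equal: −4p + 6 = 4p − 1 ⇒ −8p = -7 ⇒ p = 7/8, and the value is (-4)·(7/8) + 6 = 5/2.
For the column player: with q = P(X), equating T's and B's payoffs gives −q + 3 = 7q − 1 ⇒ q = 1/2.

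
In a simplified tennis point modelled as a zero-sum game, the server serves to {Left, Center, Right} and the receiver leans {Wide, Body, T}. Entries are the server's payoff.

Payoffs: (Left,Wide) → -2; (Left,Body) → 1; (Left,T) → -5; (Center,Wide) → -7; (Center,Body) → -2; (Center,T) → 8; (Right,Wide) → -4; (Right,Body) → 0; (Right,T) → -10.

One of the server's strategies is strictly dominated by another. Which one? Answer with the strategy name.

Right

Left gives a strictly higher payoff than Right against every column: -2 > -4, 1 > 0, -5 > -10.
So Right is strictly dominated and the server never plays it.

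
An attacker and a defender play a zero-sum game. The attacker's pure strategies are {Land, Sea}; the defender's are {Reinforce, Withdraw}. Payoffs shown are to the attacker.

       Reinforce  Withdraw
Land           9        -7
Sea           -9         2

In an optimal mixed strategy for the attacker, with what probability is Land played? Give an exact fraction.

11/27

Row minima: Land → -7, Sea → -9; maximin = -7.
Column maxima: Reinforce → 9, Withdraw → 2; minimax = 2.
-7 ≠ 2, so there is no saddle point; optimal play is mixed.
Let the attacker play Land with probability p. Expected payoff against Reinforce: 9p + (-9)(1−p) = 18p − 9; against Withdraw: (-7)p + 2(1−p) = −9p + 2.
Setting these equal: 18p − 9 = −9p + 2 ⇒ 27p = 11 ⇒ p = 11/27, and the value is (18)·(11/27) − 9 = -5/3.
For the defender: with q = P(Reinforce), equating Land's and Sea's payoffs gives 16q − 7 = −11q + 2 ⇒ q = 1/3.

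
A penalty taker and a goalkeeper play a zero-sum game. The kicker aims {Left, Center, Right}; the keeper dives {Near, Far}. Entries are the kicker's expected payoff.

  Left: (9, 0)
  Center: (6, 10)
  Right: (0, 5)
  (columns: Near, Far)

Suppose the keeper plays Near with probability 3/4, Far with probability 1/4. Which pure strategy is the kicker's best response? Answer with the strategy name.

Center

Expected payoff of Left: (3/4)·9 + (1/4)·0 = 27/4.
Expected payoff of Center: (3/4)·6 + (1/4)·10 = 7.
Expected payoff of Right: (3/4)·0 + (1/4)·5 = 5/4.
The largest is 7, so the kicker's best response is Center.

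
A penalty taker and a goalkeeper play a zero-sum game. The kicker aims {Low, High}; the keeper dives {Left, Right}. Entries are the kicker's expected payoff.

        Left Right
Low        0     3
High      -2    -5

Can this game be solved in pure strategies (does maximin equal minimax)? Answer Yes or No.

Row minima: Low → 0, High → -5; maximin = 0.
Column maxima: Left → 0, Right → 3; minimax = 0.
maximin = minimax = 0, so a saddle point exists.

Yes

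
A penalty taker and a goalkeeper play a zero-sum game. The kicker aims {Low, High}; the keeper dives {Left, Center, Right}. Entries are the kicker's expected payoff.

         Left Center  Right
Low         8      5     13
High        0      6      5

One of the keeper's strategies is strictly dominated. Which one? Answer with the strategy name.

Right

Left holds the kicker's payoff strictly below Right in every row: 8 < 13, 0 < 5.
So Right is strictly dominated for the keeper.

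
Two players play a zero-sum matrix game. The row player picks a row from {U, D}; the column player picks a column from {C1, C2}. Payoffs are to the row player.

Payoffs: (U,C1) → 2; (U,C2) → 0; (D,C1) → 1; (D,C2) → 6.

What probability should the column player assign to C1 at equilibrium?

6/7

Row minima: U → 0, D → 1; maximin = 1.
Column maxima: C1 → 2, C2 → 6; minimax = 2.
1 ≠ 2, so there is no saddle point; optimal play is mixed.
Let the row player play U with probability p. Expected payoff against C1: 2p + 1(1−p) = p + 1; against C2: 0p + 6(1−p) = −6p + 6.
Setting these equal: p + 1 = −6p + 6 ⇒ 7p = 5 ⇒ p = 5/7, and the value is (1)·(5/7) + 1 = 12/7.
For the column player: with q = P(C1), equating U's and D's payoffs gives 2q = −5q + 6 ⇒ q = 6/7.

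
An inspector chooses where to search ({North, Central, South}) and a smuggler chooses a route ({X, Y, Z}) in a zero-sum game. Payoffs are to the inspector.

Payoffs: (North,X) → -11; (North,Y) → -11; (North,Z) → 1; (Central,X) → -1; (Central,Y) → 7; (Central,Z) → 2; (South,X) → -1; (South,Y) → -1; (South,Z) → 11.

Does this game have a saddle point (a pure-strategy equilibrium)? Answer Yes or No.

Row minima: North → -11, Central → -1, South → -1; maximin = -1.
Column maxima: X → -1, Y → 7, Z → 11; minimax = -1.
maximin = minimax = -1, so a saddle point exists.

Yes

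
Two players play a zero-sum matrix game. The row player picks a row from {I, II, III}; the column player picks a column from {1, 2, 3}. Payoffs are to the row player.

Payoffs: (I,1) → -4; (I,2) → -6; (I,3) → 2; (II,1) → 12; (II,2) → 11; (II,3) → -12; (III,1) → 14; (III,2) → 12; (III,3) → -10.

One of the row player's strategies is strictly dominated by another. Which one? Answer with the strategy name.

II

III gives a strictly higher payoff than II against every column: 14 > 12, 12 > 11, -10 > -12.
So II is strictly dominated and the row player never plays it.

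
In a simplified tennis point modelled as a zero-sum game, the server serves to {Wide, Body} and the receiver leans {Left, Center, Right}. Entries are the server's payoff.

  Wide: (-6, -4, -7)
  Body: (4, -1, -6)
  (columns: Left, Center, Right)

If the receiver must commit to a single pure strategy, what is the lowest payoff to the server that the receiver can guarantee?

Column maxima: Left → 4, Center → -1, Right → -6.
The smallest of these is -6.

-6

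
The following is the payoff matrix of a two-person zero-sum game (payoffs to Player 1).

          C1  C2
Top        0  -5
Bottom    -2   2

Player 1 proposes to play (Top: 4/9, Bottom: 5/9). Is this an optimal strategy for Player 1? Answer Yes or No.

Against C1 this mix gives (4/9)·0 + (5/9)·(-2) = -10/9.
Against C2 this mix gives (4/9)·(-5) + (5/9)·2 = -10/9.
All of Player 2's active replies (C1, C2) yield -10/9, and no column does worse for Player 1. The mix makes Player 2 indifferent and guarantees -10/9, so it is optimal.

Yes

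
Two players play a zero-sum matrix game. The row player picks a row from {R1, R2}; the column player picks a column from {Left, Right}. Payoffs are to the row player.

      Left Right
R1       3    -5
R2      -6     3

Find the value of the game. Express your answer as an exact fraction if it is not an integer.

Row minima: R1 → -5, R2 → -6; maximin = -5.
Column maxima: Left → 3, Right → 3; minimax = 3.
-5 ≠ 3, so there is no saddle point; optimal play is mixed.
Let the row player play R1 with probability p. Expected payoff against Left: 3p + (-6)(1−p) = 9p − 6; against Right: (-5)p + 3(1−p) = −8p + 3.
Setting these equal: 9p − 6 = −8p + 3 ⇒ 17p = 9 ⇒ p = 9/17, and the value is (9)·(9/17) − 6 = -21/17.
For the column player: with q = P(Left), equating R1's and R2's payoffs gives 8q − 5 = −9q + 3 ⇒ q = 8/17.

-21/17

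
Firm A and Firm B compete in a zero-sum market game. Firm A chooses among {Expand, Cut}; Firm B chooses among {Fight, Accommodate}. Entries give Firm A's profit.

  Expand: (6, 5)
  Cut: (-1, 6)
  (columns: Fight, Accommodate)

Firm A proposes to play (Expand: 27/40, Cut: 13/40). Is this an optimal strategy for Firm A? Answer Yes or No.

No

Against Fight this mix gives (27/40)·6 + (13/40)·(-1) = 149/40.
Against Accommodate this mix gives (27/40)·5 + (13/40)·6 = 213/40.
Firm B will play Fight, holding Firm A to 149/40. Shifting weight toward the row that does better against Fight would raise this floor (the equalizing mix achieves 41/8 against both Fight and Accommodate), so the proposed strategy is not optimal.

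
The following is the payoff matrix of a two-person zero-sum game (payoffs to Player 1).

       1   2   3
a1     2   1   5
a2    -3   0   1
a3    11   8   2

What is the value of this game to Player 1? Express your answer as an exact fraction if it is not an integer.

Row minima: a1 → 1, a2 → -3, a3 → 2; maximin = 2.
Column maxima: 1 → 11, 2 → 8, 3 → 5; minimax = 5.
2 ≠ 5, so there is no saddle point; optimal play is mixed.
a2 is strictly dominated by a1, so Player 1 never plays it.
With a2 eliminated, 1 is strictly dominated by 2 (it gives Player 1 strictly more in every remaining row), so Player 2 never plays it.
On the remaining 2×2 (a1, a3 vs 2, 3):
Let Player 1 play a1 with probability p. Expected payoff against 2: 1p + 8(1−p) = −7p + 8; against 3: 5p + 2(1−p) = 3p + 2.
Setting these equal: −7p + 8 = 3p + 2 ⇒ −10p = -6 ⇒ p = 3/5, and the value is (-7)·(3/5) + 8 = 19/5.
For Player 2: with q = P(2), equating a1's and a3's payoffs gives −4q + 5 = 6q + 2 ⇒ q = 3/10.

19/5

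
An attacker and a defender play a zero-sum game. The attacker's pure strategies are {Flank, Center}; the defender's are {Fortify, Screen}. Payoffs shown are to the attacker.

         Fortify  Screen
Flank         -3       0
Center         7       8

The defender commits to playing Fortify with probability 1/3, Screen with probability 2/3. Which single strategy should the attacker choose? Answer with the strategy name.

Expected payoff of Flank: (1/3)·(-3) + (2/3)·0 = -1.
Expected payoff of Center: (1/3)·7 + (2/3)·8 = 23/3.
The largest is 23/3, so the attacker's best response is Center.

Center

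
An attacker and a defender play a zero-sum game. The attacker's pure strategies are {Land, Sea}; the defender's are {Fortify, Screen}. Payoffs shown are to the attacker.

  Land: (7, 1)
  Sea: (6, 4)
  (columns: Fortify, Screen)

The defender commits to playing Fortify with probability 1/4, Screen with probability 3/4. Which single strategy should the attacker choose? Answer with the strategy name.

Expected payoff of Land: (1/4)·7 + (3/4)·1 = 5/2.
Expected payoff of Sea: (1/4)·6 + (3/4)·4 = 9/2.
The largest is 9/2, so the attacker's best response is Sea.

Sea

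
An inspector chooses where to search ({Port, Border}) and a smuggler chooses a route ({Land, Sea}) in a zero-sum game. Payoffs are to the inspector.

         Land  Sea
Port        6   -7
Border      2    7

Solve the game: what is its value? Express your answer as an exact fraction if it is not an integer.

Row minima: Port → -7, Border → 2; maximin = 2.
Column maxima: Land → 6, Sea → 7; minimax = 6.
2 ≠ 6, so there is no saddle point; optimal play is mixed.
Let the inspector play Port with probability p. Expected payoff against Land: 6p + 2(1−p) = 4p + 2; against Sea: (-7)p + 7(1−p) = −14p + 7.
Setting these equal: 4p + 2 = −14p + 7 ⇒ 18p = 5 ⇒ p = 5/18, and the value is (4)·(5/18) + 2 = 28/9.
For the smuggler: with q = P(Land), equating Port's and Border's payoffs gives 13q − 7 = −5q + 7 ⇒ q = 7/9.

28/9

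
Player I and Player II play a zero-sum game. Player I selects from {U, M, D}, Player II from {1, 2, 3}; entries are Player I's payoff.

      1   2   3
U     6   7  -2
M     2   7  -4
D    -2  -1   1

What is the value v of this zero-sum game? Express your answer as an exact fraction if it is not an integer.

2/11

Row minima: U → -2, M → -4, D → -2; maximin = -2.
Column maxima: 1 → 6, 2 → 7, 3 → 1; minimax = 1.
-2 ≠ 1, so there is no saddle point; optimal play is mixed.
2 is strictly dominated by 1 (it gives Player I strictly more in every row), so Player II never plays it.
With 2 eliminated, M is strictly dominated by U (U gives Player I strictly more in every remaining column), so Player I never plays it.
On the remaining 2×2 (U, D vs 1, 3):
Let Player I play U with probability p. Expected payoff against 1: 6p + (-2)(1−p) = 8p − 2; against 3: (-2)p + 1(1−p) = −3p + 1.
Setting these equal: 8p − 2 = −3p + 1 ⇒ 11p = 3 ⇒ p = 3/11, and the value is (8)·(3/11) − 2 = 2/11.
For Player II: with q = P(1), equating U's and D's payoffs gives 8q − 2 = −3q + 1 ⇒ q = 3/11.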